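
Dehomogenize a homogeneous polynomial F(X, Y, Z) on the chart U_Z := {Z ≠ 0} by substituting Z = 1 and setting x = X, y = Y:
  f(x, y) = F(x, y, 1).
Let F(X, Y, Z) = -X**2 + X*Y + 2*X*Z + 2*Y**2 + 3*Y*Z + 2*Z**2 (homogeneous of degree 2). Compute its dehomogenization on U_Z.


f(x, y) = -x**2 + x*y + 2*x + 2*y**2 + 3*y + 2

On U_Z we set Z = 1. Each monomial c·X^i·Y^j·Z^k in F becomes c·x^i·y^j·1^k = c·x^i·y^j.
Substituting Z = 1: F(X, Y, 1) = -x**2 + x*y + 2*x + 2*y**2 + 3*y + 2.
Note: deg(f) ≤ deg(F) = 2; strict inequality happens when F is divisible by Z (lost terms).


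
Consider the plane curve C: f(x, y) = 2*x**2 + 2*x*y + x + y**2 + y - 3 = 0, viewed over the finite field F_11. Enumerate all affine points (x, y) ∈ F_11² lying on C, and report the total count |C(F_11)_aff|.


Affine F_11-points: {(1, 0), (1, 8), (4, 0), (4, 2), (5, 5), (5, 6), (6, 4), (6, 5), (7, 8), (7, 10), (10, 2), (10, 10)}; count = 12.

For each of the 121 pairs (x, y) ∈ F_11², evaluate f(x, y) mod 11. Record the zeros.
  x = 0: [0↦8, 1↦10, 2↦3, 3↦9, 4↦6, 5↦5, 6↦6, 7↦9, 8↦3, 9↦10, 10↦8]  zeros at y ∈ ∅
  x = 1: [0↦0, 1↦4, 2↦10, 3↦7, 4↦6, 5↦7, 6↦10, 7↦4, 8↦0, 9↦9, 10↦9]  zeros at y ∈ {0, 8}
  x = 2: [0↦7, 1↦2, 2↦10, 3↦9, 4↦10, 5↦2, 6↦7, 7↦3, 8↦1, 9↦1, 10↦3]  zeros at y ∈ ∅
  x = 3: [0↦7, 1↦4, 2↦3, 3↦4, 4↦7, 5↦1, 6↦8, 7↦6, 8↦6, 9↦8, 10↦1]  zeros at y ∈ ∅
  x = 4: [0↦0, 1↦10, 2↦0, 3↦3, 4↦8, 5↦4, 6↦2, 7↦2, 8↦4, 9↦8, 10↦3]  zeros at y ∈ {0, 2}
  x = 5: [0↦8, 1↦9, 2↦1, 3↦6, 4↦2, 5↦0, 6↦0, 7↦2, 8↦6, 9↦1, 10↦9]  zeros at y ∈ {5, 6}
  x = 6: [0↦9, 1↦1, 2↦6, 3↦2, 4↦0, 5↦0, 6↦2, 7↦6, 8↦1, 9↦9, 10↦8]  zeros at y ∈ {4, 5}
  x = 7: [0↦3, 1↦8, 2↦4, 3↦2, 4↦2, 5↦4, 6↦8, 7↦3, 8↦0, 9↦10, 10↦0]  zeros at y ∈ {8, 10}
  x = 8: [0↦1, 1↦8, 2↦6, 3↦6, 4↦8, 5↦1, 6↦7, 7↦4, 8↦3, 9↦4, 10↦7]  zeros at y ∈ ∅
  x = 9: [0↦3, 1↦1, 2↦1, 3↦3, 4↦7, 5↦2, 6↦10, 7↦9, 8↦10, 9↦2, 10↦7]  zeros at y ∈ ∅
  x = 10: [0↦9, 1↦9, 2↦0, 3↦4, 4↦10, 5↦7, 6↦6, 7↦7, 8↦10, 9↦4, 10↦0]  zeros at y ∈ {2, 10}
Collecting zeros: affine points = {(1, 0), (1, 8), (4, 0), (4, 2), (5, 5), (5, 6), (6, 4), (6, 5), (7, 8), (7, 10), (10, 2), (10, 10)}.
Total count |C(F_11)_aff| = 12.


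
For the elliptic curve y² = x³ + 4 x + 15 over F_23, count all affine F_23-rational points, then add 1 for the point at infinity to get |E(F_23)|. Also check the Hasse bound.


Affine points = {(2, 10), (2, 13), (3, 10), (3, 13), (4, 7), (4, 16), (6, 5), (6, 18), (7, 8), (7, 15), (14, 3), (14, 20), (15, 0), (16, 9), (16, 14), (18, 10), (18, 13), (19, 2), (19, 21)}; affine count = 19; |E(F_23)| = 20.

Discriminant check: Δ ∝ 4a³ + 27b² = 4·4³ + 27·15² = 4·64 + 27·225 ≡ 6 (mod 23). Nonzero ⇒ E is nonsingular.
For each x ∈ F_23, compute rhs = x³ + 4·x + 15 mod 23, then count y ∈ F_23 with y² ≡ rhs.
  x = 0: rhs = 15, matching y values: none (0 points).
  x = 1: rhs = 20, matching y values: none (0 points).
  x = 2: rhs = 8, matching y values: 10, 13 (2 points).
  x = 3: rhs = 8, matching y values: 10, 13 (2 points).
  x = 4: rhs = 3, matching y values: 7, 16 (2 points).
  x = 5: rhs = 22, matching y values: none (0 points).
  x = 6: rhs = 2, matching y values: 5, 18 (2 points).
  x = 7: rhs = 18, matching y values: 8, 15 (2 points).
  x = 8: rhs = 7, matching y values: none (0 points).
  x = 9: rhs = 21, matching y values: none (0 points).
  x = 10: rhs = 20, matching y values: none (0 points).
  x = 11: rhs = 10, matching y values: none (0 points).
  x = 12: rhs = 20, matching y values: none (0 points).
  x = 13: rhs = 10, matching y values: none (0 points).
  x = 14: rhs = 9, matching y values: 3, 20 (2 points).
  x = 15: rhs = 0, matching y values: 0 (1 points).
  x = 16: rhs = 12, matching y values: 9, 14 (2 points).
  x = 17: rhs = 5, matching y values: none (0 points).
  x = 18: rhs = 8, matching y values: 10, 13 (2 points).
  x = 19: rhs = 4, matching y values: 2, 21 (2 points).
  x = 20: rhs = 22, matching y values: none (0 points).
  x = 21: rhs = 22, matching y values: none (0 points).
  x = 22: rhs = 10, matching y values: none (0 points).
Total affine count: 19.
Full point count |E(F_23)| = 19 + 1 = 20.
Hasse bound: |20 − (23+1)| = |-4| = 4 ≤ 2√23 ≈ 9.5917 ✓.


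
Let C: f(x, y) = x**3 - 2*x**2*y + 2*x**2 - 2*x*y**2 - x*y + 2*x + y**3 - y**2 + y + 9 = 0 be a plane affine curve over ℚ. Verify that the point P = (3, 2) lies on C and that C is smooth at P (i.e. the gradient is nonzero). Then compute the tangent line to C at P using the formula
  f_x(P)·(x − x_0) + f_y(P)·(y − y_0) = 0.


Tangent line at P: 7*x - 36*y + 51 = 0.

Step 1: f(3, 2) = 0, so P lies on C.
Step 2: partial derivatives
  f_x(x, y) = 3*x**2 - 4*x*y + 4*x - 2*y**2 - y + 2, f_y(x, y) = -2*x**2 - 4*x*y - x + 3*y**2 - 2*y + 1.
  f_x(P) = 7, f_y(P) = -36 (gradient nonzero, so P is smooth).
Step 3: tangent line at P: 7·(x − 3) + -36·(y − 2) = 0.
Expanding: 7*x - 36*y + 51 = 0.


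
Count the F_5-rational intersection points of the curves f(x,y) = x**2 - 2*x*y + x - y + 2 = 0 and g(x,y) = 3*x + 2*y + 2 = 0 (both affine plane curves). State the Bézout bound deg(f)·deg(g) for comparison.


Common zeros: {(3, 2), (4, 3)}; count = 2; Bézout bound = 2.

deg(f) = 2, deg(g) = 1, so Bézout bound = 2.
Scan x ∈ F_5. For each x, list the y ∈ F_5 with f(x, y) ≡ 0 and those with g(x, y) ≡ 0 (mod 5); the common zeros in that column are the intersection.
  x = 0: f ≡ 0 at y ∈ {2}; g ≡ 0 at y ∈ {4}; common: ∅.
  x = 1: f ≡ 0 at y ∈ {3}; g ≡ 0 at y ∈ {0}; common: ∅.
  x = 2: f ≡ 0 at y ∈ ∅; g ≡ 0 at y ∈ {1}; common: ∅.
  x = 3: f ≡ 0 at y ∈ {2}; g ≡ 0 at y ∈ {2}; common: {2}.
  x = 4: f ≡ 0 at y ∈ {3}; g ≡ 0 at y ∈ {3}; common: {3}.
Collecting: common zeros = {(3, 2), (4, 3)}, so the count is 2.
Comparison with the Bézout bound: 2 ≤ 2 = deg(f)·deg(g), as expected for curves with no common component (the bound is attained).


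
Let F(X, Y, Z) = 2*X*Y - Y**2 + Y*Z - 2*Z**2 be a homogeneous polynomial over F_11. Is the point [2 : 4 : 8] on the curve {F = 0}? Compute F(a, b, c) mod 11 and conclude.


F(2,4,8) ≡ 3 (mod 11); P is NOT on the curve.

Evaluate F(2, 4, 8) term-by-term (mod 11).
  2*X*Y ↦ 2·2·4·1 = 16
  -Y**2 ↦ -1·1·16·1 = -16
  Y*Z ↦ 1·1·4·8 = 32
  -2*Z**2 ↦ -2·1·1·64 = -128
Sum: F(2, 4, 8) = (16) + (-16) + (32) + (-128) = -96.
Reducing mod 11: -96 ≡ 3 (mod 11).
Since F(a, b, c) ≡ 3 ≠ 0 (mod 11), P does NOT lie on the curve.


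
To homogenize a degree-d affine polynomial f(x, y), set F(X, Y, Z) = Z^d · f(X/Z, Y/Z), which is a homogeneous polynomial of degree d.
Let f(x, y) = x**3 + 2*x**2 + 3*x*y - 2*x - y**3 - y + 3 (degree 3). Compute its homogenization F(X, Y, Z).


F(X, Y, Z) = X**3 + 2*X**2*Z + 3*X*Y*Z - 2*X*Z**2 - Y**3 - Y*Z**2 + 3*Z**3

deg(f) = 3.
Substitute x = X/Z, y = Y/Z into f, then multiply by Z^3.
  monomial 1·x^3·y^0 ↦ 1·X^3·Y^0·Z^0.
  monomial 2·x^2·y^0 ↦ 2·X^2·Y^0·Z^1.
  monomial 3·x^1·y^1 ↦ 3·X^1·Y^1·Z^1.
  monomial -2·x^1·y^0 ↦ -2·X^1·Y^0·Z^2.
  monomial -1·x^0·y^3 ↦ -1·X^0·Y^3·Z^0.
  monomial -1·x^0·y^1 ↦ -1·X^0·Y^1·Z^2.
  monomial 3·x^0·y^0 ↦ 3·X^0·Y^0·Z^3.
Collecting: F(X, Y, Z) = X**3 + 2*X**2*Z + 3*X*Y*Z - 2*X*Z**2 - Y**3 - Y*Z**2 + 3*Z**3.


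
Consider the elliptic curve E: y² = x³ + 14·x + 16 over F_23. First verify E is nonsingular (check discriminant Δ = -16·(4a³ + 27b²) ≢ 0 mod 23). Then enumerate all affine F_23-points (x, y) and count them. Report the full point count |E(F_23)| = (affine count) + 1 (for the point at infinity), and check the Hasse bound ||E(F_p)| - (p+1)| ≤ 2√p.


Affine points = {(0, 4), (0, 19), (1, 10), (1, 13), (2, 11), (2, 12), (3, 4), (3, 19), (5, 2), (5, 21), (10, 11), (10, 12), (11, 11), (11, 12), (12, 7), (12, 16), (13, 7), (13, 16), (14, 9), (14, 14), (15, 6), (15, 17), (16, 9), (16, 14), (20, 4), (20, 19), (21, 7), (21, 16), (22, 1), (22, 22)}; affine count = 30; |E(F_23)| = 31.

Discriminant check: Δ ∝ 4a³ + 27b² = 4·14³ + 27·16² = 4·2744 + 27·256 ≡ 17 (mod 23). Nonzero ⇒ E is nonsingular.
For each x ∈ F_23, compute rhs = x³ + 14·x + 16 mod 23, then count y ∈ F_23 with y² ≡ rhs.
  x = 0: rhs = 16, matching y values: 4, 19 (2 points).
  x = 1: rhs = 8, matching y values: 10, 13 (2 points).
  x = 2: rhs = 6, matching y values: 11, 12 (2 points).
  x = 3: rhs = 16, matching y values: 4, 19 (2 points).
  x = 4: rhs = 21, matching y values: none (0 points).
  x = 5: rhs = 4, matching y values: 2, 21 (2 points).
  x = 6: rhs = 17, matching y values: none (0 points).
  x = 7: rhs = 20, matching y values: none (0 points).
  x = 8: rhs = 19, matching y values: none (0 points).
  x = 9: rhs = 20, matching y values: none (0 points).
  x = 10: rhs = 6, matching y values: 11, 12 (2 points).
  x = 11: rhs = 6, matching y values: 11, 12 (2 points).
  x = 12: rhs = 3, matching y values: 7, 16 (2 points).
  x = 13: rhs = 3, matching y values: 7, 16 (2 points).
  x = 14: rhs = 12, matching y values: 9, 14 (2 points).
  x = 15: rhs = 13, matching y values: 6, 17 (2 points).
  x = 16: rhs = 12, matching y values: 9, 14 (2 points).
  x = 17: rhs = 15, matching y values: none (0 points).
  x = 18: rhs = 5, matching y values: none (0 points).
  x = 19: rhs = 11, matching y values: none (0 points).
  x = 20: rhs = 16, matching y values: 4, 19 (2 points).
  x = 21: rhs = 3, matching y values: 7, 16 (2 points).
  x = 22: rhs = 1, matching y values: 1, 22 (2 points).
Total affine count: 30.
Full point count |E(F_23)| = 30 + 1 = 31.
Hasse bound: |31 − (23+1)| = |7| = 7 ≤ 2√23 ≈ 9.5917 ✓.


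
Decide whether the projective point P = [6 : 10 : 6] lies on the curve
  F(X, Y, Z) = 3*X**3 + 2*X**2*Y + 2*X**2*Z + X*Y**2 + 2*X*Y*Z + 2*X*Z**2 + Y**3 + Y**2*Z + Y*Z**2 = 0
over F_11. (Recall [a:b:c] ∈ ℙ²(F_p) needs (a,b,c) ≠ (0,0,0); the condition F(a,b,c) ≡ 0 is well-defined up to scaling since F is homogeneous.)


F(6,10,6) ≡ 1 (mod 11); P is NOT on the curve.

Evaluate F(6, 10, 6) term-by-term (mod 11).
  3*X**3 ↦ 3·216·1·1 = 648
  2*X**2*Y ↦ 2·36·10·1 = 720
  2*X**2*Z ↦ 2·36·1·6 = 432
  X*Y**2 ↦ 1·6·100·1 = 600
  2*X*Y*Z ↦ 2·6·10·6 = 720
  2*X*Z**2 ↦ 2·6·1·36 = 432
  Y**3 ↦ 1·1·1000·1 = 1000
  Y**2*Z ↦ 1·1·100·6 = 600
  Y*Z**2 ↦ 1·1·10·36 = 360
Sum: F(6, 10, 6) = (648) + (720) + (432) + (600) + (720) + (432) + (1000) + (600) + (360) = 5512.
Reducing mod 11: 5512 ≡ 1 (mod 11).
Since F(a, b, c) ≡ 1 ≠ 0 (mod 11), P does NOT lie on the curve.


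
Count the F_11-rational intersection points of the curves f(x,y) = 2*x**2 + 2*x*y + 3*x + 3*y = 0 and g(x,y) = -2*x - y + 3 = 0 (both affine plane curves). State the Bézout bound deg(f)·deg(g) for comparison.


Common zeros: {(3, 8), (4, 6)}; count = 2; Bézout bound = 2.

deg(f) = 2, deg(g) = 1, so Bézout bound = 2.
Scan x ∈ F_11. For each x, list the y ∈ F_11 with f(x, y) ≡ 0 and those with g(x, y) ≡ 0 (mod 11); the common zeros in that column are the intersection.
  x = 0: f ≡ 0 at y ∈ {0}; g ≡ 0 at y ∈ {3}; common: ∅.
  x = 1: f ≡ 0 at y ∈ {10}; g ≡ 0 at y ∈ {1}; common: ∅.
  x = 2: f ≡ 0 at y ∈ {9}; g ≡ 0 at y ∈ {10}; common: ∅.
  x = 3: f ≡ 0 at y ∈ {8}; g ≡ 0 at y ∈ {8}; common: {8}.
  x = 4: f ≡ 0 at y ∈ {0, 1, 2, 3, 4, 5, 6, 7, 8, 9, 10}; g ≡ 0 at y ∈ {6}; common: {6}.
  x = 5: f ≡ 0 at y ∈ {6}; g ≡ 0 at y ∈ {4}; common: ∅.
  x = 6: f ≡ 0 at y ∈ {5}; g ≡ 0 at y ∈ {2}; common: ∅.
  x = 7: f ≡ 0 at y ∈ {4}; g ≡ 0 at y ∈ {0}; common: ∅.
  x = 8: f ≡ 0 at y ∈ {3}; g ≡ 0 at y ∈ {9}; common: ∅.
  x = 9: f ≡ 0 at y ∈ {2}; g ≡ 0 at y ∈ {7}; common: ∅.
  x = 10: f ≡ 0 at y ∈ {1}; g ≡ 0 at y ∈ {5}; common: ∅.
Collecting: common zeros = {(3, 8), (4, 6)}, so the count is 2.
Comparison with the Bézout bound: 2 ≤ 2 = deg(f)·deg(g), as expected for curves with no common component (the bound is attained).


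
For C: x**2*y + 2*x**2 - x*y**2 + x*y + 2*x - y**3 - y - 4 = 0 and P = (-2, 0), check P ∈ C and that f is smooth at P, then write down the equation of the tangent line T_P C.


Tangent line at P: -6*x + y - 12 = 0.

Step 1: f(-2, 0) = 0, so P lies on C.
Step 2: partial derivatives
  f_x(x, y) = 2*x*y + 4*x - y**2 + y + 2, f_y(x, y) = x**2 - 2*x*y + x - 3*y**2 - 1.
  f_x(P) = -6, f_y(P) = 1 (gradient nonzero, so P is smooth).
Step 3: tangent line at P: -6·(x − -2) + 1·(y − 0) = 0.
Expanding: -6*x + y - 12 = 0.


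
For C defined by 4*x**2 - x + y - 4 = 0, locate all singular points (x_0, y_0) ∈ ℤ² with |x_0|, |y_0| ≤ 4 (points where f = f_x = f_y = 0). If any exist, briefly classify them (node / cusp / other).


No singular points in the scanned grid; C is smooth there.

Compute partial derivatives:
  f_x = 8*x - 1.
  f_y = 1.
f_y = 1 is a nonzero constant, so f_y never vanishes: no point (x, y) can satisfy f = f_x = f_y = 0. In particular no (x, y) ∈ {−4, ..., 4}² is singular; the curve is smooth.


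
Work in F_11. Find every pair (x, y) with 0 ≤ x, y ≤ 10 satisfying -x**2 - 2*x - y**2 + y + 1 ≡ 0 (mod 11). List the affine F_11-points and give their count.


Affine F_11-points: {(0, 4), (0, 8), (1, 5), (1, 7), (3, 6), (6, 6), (8, 5), (8, 7), (9, 4), (9, 8), (10, 2), (10, 10)}; count = 12.

For each of the 121 pairs (x, y) ∈ F_11², evaluate f(x, y) mod 11. Record the zeros.
  x = 0: [0↦1, 1↦1, 2↦10, 3↦6, 4↦0, 5↦3, 6↦4, 7↦3, 8↦0, 9↦6, 10↦10]  zeros at y ∈ {4, 8}
  x = 1: [0↦9, 1↦9, 2↦7, 3↦3, 4↦8, 5↦0, 6↦1, 7↦0, 8↦8, 9↦3, 10↦7]  zeros at y ∈ {5, 7}
  x = 2: [0↦4, 1↦4, 2↦2, 3↦9, 4↦3, 5↦6, 6↦7, 7↦6, 8↦3, 9↦9, 10↦2]  zeros at y ∈ ∅
  x = 3: [0↦8, 1↦8, 2↦6, 3↦2, 4↦7, 5↦10, 6↦0, 7↦10, 8↦7, 9↦2, 10↦6]  zeros at y ∈ {6}
  x = 4: [0↦10, 1↦10, 2↦8, 3↦4, 4↦9, 5↦1, 6↦2, 7↦1, 8↦9, 9↦4, 10↦8]  zeros at y ∈ ∅
  x = 5: [0↦10, 1↦10, 2↦8, 3↦4, 4↦9, 5↦1, 6↦2, 7↦1, 8↦9, 9↦4, 10↦8]  zeros at y ∈ ∅
  x = 6: [0↦8, 1↦8, 2↦6, 3↦2, 4↦7, 5↦10, 6↦0, 7↦10, 8↦7, 9↦2, 10↦6]  zeros at y ∈ {6}
  x = 7: [0↦4, 1↦4, 2↦2, 3↦9, 4↦3, 5↦6, 6↦7, 7↦6, 8↦3, 9↦9, 10↦2]  zeros at y ∈ ∅
  x = 8: [0↦9, 1↦9, 2↦7, 3↦3, 4↦8, 5↦0, 6↦1, 7↦0, 8↦8, 9↦3, 10↦7]  zeros at y ∈ {5, 7}
  x = 9: [0↦1, 1↦1, 2↦10, 3↦6, 4↦0, 5↦3, 6↦4, 7↦3, 8↦0, 9↦6, 10↦10]  zeros at y ∈ {4, 8}
  x = 10: [0↦2, 1↦2, 2↦0, 3↦7, 4↦1, 5↦4, 6↦5, 7↦4, 8↦1, 9↦7, 10↦0]  zeros at y ∈ {2, 10}
Collecting zeros: affine points = {(0, 4), (0, 8), (1, 5), (1, 7), (3, 6), (6, 6), (8, 5), (8, 7), (9, 4), (9, 8), (10, 2), (10, 10)}.
Total count |C(F_11)_aff| = 12.


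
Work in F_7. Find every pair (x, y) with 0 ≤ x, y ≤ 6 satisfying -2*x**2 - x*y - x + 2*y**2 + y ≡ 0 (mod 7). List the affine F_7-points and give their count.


Affine F_7-points: {(0, 0), (0, 3), (2, 5), (2, 6), (3, 0), (3, 1), (5, 3), (5, 6)}; count = 8.

For each of the 49 pairs (x, y) ∈ F_7², evaluate f(x, y) mod 7. Record the zeros.
  x = 0: [0↦0, 1↦3, 2↦3, 3↦0, 4↦1, 5↦6, 6↦1]  zeros at y ∈ {0, 3}
  x = 1: [0↦4, 1↦6, 2↦5, 3↦1, 4↦1, 5↦5, 6↦6]  zeros at y ∈ ∅
  x = 2: [0↦4, 1↦5, 2↦3, 3↦5, 4↦4, 5↦0, 6↦0]  zeros at y ∈ {5, 6}
  x = 3: [0↦0, 1↦0, 2↦4, 3↦5, 4↦3, 5↦5, 6↦4]  zeros at y ∈ {0, 1}
  x = 4: [0↦6, 1↦5, 2↦1, 3↦1, 4↦5, 5↦6, 6↦4]  zeros at y ∈ ∅
  x = 5: [0↦1, 1↦6, 2↦1, 3↦0, 4↦3, 5↦3, 6↦0]  zeros at y ∈ {3, 6}
  x = 6: [0↦6, 1↦3, 2↦4, 3↦2, 4↦4, 5↦3, 6↦6]  zeros at y ∈ ∅
Collecting zeros: affine points = {(0, 0), (0, 3), (2, 5), (2, 6), (3, 0), (3, 1), (5, 3), (5, 6)}.
Total count |C(F_7)_aff| = 8.


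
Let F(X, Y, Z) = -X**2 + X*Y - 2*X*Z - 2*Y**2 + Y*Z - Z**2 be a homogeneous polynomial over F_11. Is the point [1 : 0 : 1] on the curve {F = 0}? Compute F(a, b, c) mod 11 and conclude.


F(1,0,1) ≡ 7 (mod 11); P is NOT on the curve.

Evaluate F(1, 0, 1) term-by-term (mod 11).
  -X**2 ↦ -1·1·1·1 = -1
  X*Y ↦ 1·1·0·1 = 0
  -2*X*Z ↦ -2·1·1·1 = -2
  -2*Y**2 ↦ -2·1·0·1 = 0
  Y*Z ↦ 1·1·0·1 = 0
  -Z**2 ↦ -1·1·1·1 = -1
Sum: F(1, 0, 1) = (-1) + (0) + (-2) + (0) + (0) + (-1) = -4.
Reducing mod 11: -4 ≡ 7 (mod 11).
Since F(a, b, c) ≡ 7 ≠ 0 (mod 11), P does NOT lie on the curve.


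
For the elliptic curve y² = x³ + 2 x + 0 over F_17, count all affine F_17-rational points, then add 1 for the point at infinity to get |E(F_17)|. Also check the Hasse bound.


Affine points = {(0, 0), (3, 4), (3, 13), (4, 2), (4, 15), (5, 4), (5, 13), (7, 0), (8, 1), (8, 16), (9, 4), (9, 13), (10, 0), (12, 1), (12, 16), (13, 8), (13, 9), (14, 1), (14, 16)}; affine count = 19; |E(F_17)| = 20.

Discriminant check: Δ ∝ 4a³ + 27b² = 4·2³ + 27·0² = 4·8 + 27·0 ≡ 15 (mod 17). Nonzero ⇒ E is nonsingular.
For each x ∈ F_17, compute rhs = x³ + 2·x + 0 mod 17, then count y ∈ F_17 with y² ≡ rhs.
  x = 0: rhs = 0, matching y values: 0 (1 points).
  x = 1: rhs = 3, matching y values: none (0 points).
  x = 2: rhs = 12, matching y values: none (0 points).
  x = 3: rhs = 16, matching y values: 4, 13 (2 points).
  x = 4: rhs = 4, matching y values: 2, 15 (2 points).
  x = 5: rhs = 16, matching y values: 4, 13 (2 points).
  x = 6: rhs = 7, matching y values: none (0 points).
  x = 7: rhs = 0, matching y values: 0 (1 points).
  x = 8: rhs = 1, matching y values: 1, 16 (2 points).
  x = 9: rhs = 16, matching y values: 4, 13 (2 points).
  x = 10: rhs = 0, matching y values: 0 (1 points).
  x = 11: rhs = 10, matching y values: none (0 points).
  x = 12: rhs = 1, matching y values: 1, 16 (2 points).
  x = 13: rhs = 13, matching y values: 8, 9 (2 points).
  x = 14: rhs = 1, matching y values: 1, 16 (2 points).
  x = 15: rhs = 5, matching y values: none (0 points).
  x = 16: rhs = 14, matching y values: none (0 points).
Total affine count: 19.
Full point count |E(F_17)| = 19 + 1 = 20.
Hasse bound: |20 − (17+1)| = |2| = 2 ≤ 2√17 ≈ 8.2462 ✓.


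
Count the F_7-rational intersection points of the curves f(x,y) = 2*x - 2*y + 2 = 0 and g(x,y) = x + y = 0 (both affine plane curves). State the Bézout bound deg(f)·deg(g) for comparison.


Common zeros: {(3, 4)}; count = 1; Bézout bound = 1.

deg(f) = 1, deg(g) = 1, so Bézout bound = 1.
Scan x ∈ F_7. For each x, list the y ∈ F_7 with f(x, y) ≡ 0 and those with g(x, y) ≡ 0 (mod 7); the common zeros in that column are the intersection.
  x = 0: f ≡ 0 at y ∈ {1}; g ≡ 0 at y ∈ {0}; common: ∅.
  x = 1: f ≡ 0 at y ∈ {2}; g ≡ 0 at y ∈ {6}; common: ∅.
  x = 2: f ≡ 0 at y ∈ {3}; g ≡ 0 at y ∈ {5}; common: ∅.
  x = 3: f ≡ 0 at y ∈ {4}; g ≡ 0 at y ∈ {4}; common: {4}.
  x = 4: f ≡ 0 at y ∈ {5}; g ≡ 0 at y ∈ {3}; common: ∅.
  x = 5: f ≡ 0 at y ∈ {6}; g ≡ 0 at y ∈ {2}; common: ∅.
  x = 6: f ≡ 0 at y ∈ {0}; g ≡ 0 at y ∈ {1}; common: ∅.
Collecting: common zeros = {(3, 4)}, so the count is 1.
Comparison with the Bézout bound: 1 ≤ 1 = deg(f)·deg(g), as expected for curves with no common component (the bound is attained).


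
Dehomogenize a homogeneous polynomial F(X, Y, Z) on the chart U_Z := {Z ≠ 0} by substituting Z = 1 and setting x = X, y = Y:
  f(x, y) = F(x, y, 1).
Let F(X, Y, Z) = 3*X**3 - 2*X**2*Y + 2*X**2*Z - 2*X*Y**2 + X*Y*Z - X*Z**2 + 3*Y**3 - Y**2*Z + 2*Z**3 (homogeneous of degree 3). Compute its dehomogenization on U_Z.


f(x, y) = 3*x**3 - 2*x**2*y + 2*x**2 - 2*x*y**2 + x*y - x + 3*y**3 - y**2 + 2

On U_Z we set Z = 1. Each monomial c·X^i·Y^j·Z^k in F becomes c·x^i·y^j·1^k = c·x^i·y^j.
Substituting Z = 1: F(X, Y, 1) = 3*x**3 - 2*x**2*y + 2*x**2 - 2*x*y**2 + x*y - x + 3*y**3 - y**2 + 2.
Note: deg(f) ≤ deg(F) = 3; strict inequality happens when F is divisible by Z (lost terms).


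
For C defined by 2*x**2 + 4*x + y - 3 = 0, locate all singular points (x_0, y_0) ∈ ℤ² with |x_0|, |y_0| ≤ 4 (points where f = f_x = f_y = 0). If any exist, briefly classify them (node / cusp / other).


No singular points in the scanned grid; C is smooth there.

Compute partial derivatives:
  f_x = 4*x + 4.
  f_y = 1.
f_y = 1 is a nonzero constant, so f_y never vanishes: no point (x, y) can satisfy f = f_x = f_y = 0. In particular no (x, y) ∈ {−4, ..., 4}² is singular; the curve is smooth.


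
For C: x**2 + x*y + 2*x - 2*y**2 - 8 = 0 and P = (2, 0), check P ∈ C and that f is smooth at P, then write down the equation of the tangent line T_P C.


Tangent line at P: 6*x + 2*y - 12 = 0.

Step 1: f(2, 0) = 0, so P lies on C.
Step 2: partial derivatives
  f_x(x, y) = 2*x + y + 2, f_y(x, y) = x - 4*y.
  f_x(P) = 6, f_y(P) = 2 (gradient nonzero, so P is smooth).
Step 3: tangent line at P: 6·(x − 2) + 2·(y − 0) = 0.
Expanding: 6*x + 2*y - 12 = 0.


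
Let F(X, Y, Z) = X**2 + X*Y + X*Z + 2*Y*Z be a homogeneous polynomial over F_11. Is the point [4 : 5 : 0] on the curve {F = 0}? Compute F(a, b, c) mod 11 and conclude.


F(4,5,0) ≡ 3 (mod 11); P is NOT on the curve.

Evaluate F(4, 5, 0) term-by-term (mod 11).
  X**2 ↦ 1·16·1·1 = 16
  X*Y ↦ 1·4·5·1 = 20
  X*Z ↦ 1·4·1·0 = 0
  2*Y*Z ↦ 2·1·5·0 = 0
Sum: F(4, 5, 0) = (16) + (20) + (0) + (0) = 36.
Reducing mod 11: 36 ≡ 3 (mod 11).
Since F(a, b, c) ≡ 3 ≠ 0 (mod 11), P does NOT lie on the curve.


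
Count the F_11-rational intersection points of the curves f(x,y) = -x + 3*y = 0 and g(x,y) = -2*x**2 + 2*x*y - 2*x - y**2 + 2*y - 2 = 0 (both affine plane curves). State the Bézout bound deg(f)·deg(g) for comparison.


Common zeros: {(8, 10)}; count = 1; Bézout bound = 2.

deg(f) = 1, deg(g) = 2, so Bézout bound = 2.
Scan x ∈ F_11. For each x, list the y ∈ F_11 with f(x, y) ≡ 0 and those with g(x, y) ≡ 0 (mod 11); the common zeros in that column are the intersection.
  x = 0: f ≡ 0 at y ∈ {0}; g ≡ 0 at y ∈ ∅; common: ∅.
  x = 1: f ≡ 0 at y ∈ {4}; g ≡ 0 at y ∈ {5, 10}; common: ∅.
  x = 2: f ≡ 0 at y ∈ {8}; g ≡ 0 at y ∈ ∅; common: ∅.
  x = 3: f ≡ 0 at y ∈ {1}; g ≡ 0 at y ∈ {3, 5}; common: ∅.
  x = 4: f ≡ 0 at y ∈ {5}; g ≡ 0 at y ∈ {1, 9}; common: ∅.
  x = 5: f ≡ 0 at y ∈ {9}; g ≡ 0 at y ∈ ∅; common: ∅.
  x = 6: f ≡ 0 at y ∈ {2}; g ≡ 0 at y ∈ ∅; common: ∅.
  x = 7: f ≡ 0 at y ∈ {6}; g ≡ 0 at y ∈ {1, 4}; common: ∅.
  x = 8: f ≡ 0 at y ∈ {10}; g ≡ 0 at y ∈ {8, 10}; common: {10}.
  x = 9: f ≡ 0 at y ∈ {3}; g ≡ 0 at y ∈ ∅; common: ∅.
  x = 10: f ≡ 0 at y ∈ {7}; g ≡ 0 at y ∈ {3, 8}; common: ∅.
Collecting: common zeros = {(8, 10)}, so the count is 1.
Comparison with the Bézout bound: 1 ≤ 2 = deg(f)·deg(g), as expected for curves with no common component (the affine F_11-count falls short of the bound because intersections may lie at infinity, over extension fields, or carry multiplicity).


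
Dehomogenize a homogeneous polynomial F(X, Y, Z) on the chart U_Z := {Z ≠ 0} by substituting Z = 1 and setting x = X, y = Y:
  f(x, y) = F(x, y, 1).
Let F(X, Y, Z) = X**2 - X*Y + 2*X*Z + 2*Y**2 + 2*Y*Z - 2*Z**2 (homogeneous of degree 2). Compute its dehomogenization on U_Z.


f(x, y) = x**2 - x*y + 2*x + 2*y**2 + 2*y - 2

On U_Z we set Z = 1. Each monomial c·X^i·Y^j·Z^k in F becomes c·x^i·y^j·1^k = c·x^i·y^j.
Substituting Z = 1: F(X, Y, 1) = x**2 - x*y + 2*x + 2*y**2 + 2*y - 2.
Note: deg(f) ≤ deg(F) = 2; strict inequality happens when F is divisible by Z (lost terms).


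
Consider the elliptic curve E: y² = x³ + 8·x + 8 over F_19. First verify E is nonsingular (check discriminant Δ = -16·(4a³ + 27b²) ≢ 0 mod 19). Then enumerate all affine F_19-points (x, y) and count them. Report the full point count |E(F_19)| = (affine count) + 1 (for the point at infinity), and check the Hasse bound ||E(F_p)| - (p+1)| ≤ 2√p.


Affine points = {(1, 6), (1, 13), (4, 3), (4, 16), (6, 5), (6, 14), (9, 7), (9, 12), (10, 9), (10, 10), (15, 8), (15, 11)}; affine count = 12; |E(F_19)| = 13.

Discriminant check: Δ ∝ 4a³ + 27b² = 4·8³ + 27·8² = 4·512 + 27·64 ≡ 14 (mod 19). Nonzero ⇒ E is nonsingular.
For each x ∈ F_19, compute rhs = x³ + 8·x + 8 mod 19, then count y ∈ F_19 with y² ≡ rhs.
  x = 0: rhs = 8, matching y values: none (0 points).
  x = 1: rhs = 17, matching y values: 6, 13 (2 points).
  x = 2: rhs = 13, matching y values: none (0 points).
  x = 3: rhs = 2, matching y values: none (0 points).
  x = 4: rhs = 9, matching y values: 3, 16 (2 points).
  x = 5: rhs = 2, matching y values: none (0 points).
  x = 6: rhs = 6, matching y values: 5, 14 (2 points).
  x = 7: rhs = 8, matching y values: none (0 points).
  x = 8: rhs = 14, matching y values: none (0 points).
  x = 9: rhs = 11, matching y values: 7, 12 (2 points).
  x = 10: rhs = 5, matching y values: 9, 10 (2 points).
  x = 11: rhs = 2, matching y values: none (0 points).
  x = 12: rhs = 8, matching y values: none (0 points).
  x = 13: rhs = 10, matching y values: none (0 points).
  x = 14: rhs = 14, matching y values: none (0 points).
  x = 15: rhs = 7, matching y values: 8, 11 (2 points).
  x = 16: rhs = 14, matching y values: none (0 points).
  x = 17: rhs = 3, matching y values: none (0 points).
  x = 18: rhs = 18, matching y values: none (0 points).
Total affine count: 12.
Full point count |E(F_19)| = 12 + 1 = 13.
Hasse bound: |13 − (19+1)| = |-7| = 7 ≤ 2√19 ≈ 8.7178 ✓.


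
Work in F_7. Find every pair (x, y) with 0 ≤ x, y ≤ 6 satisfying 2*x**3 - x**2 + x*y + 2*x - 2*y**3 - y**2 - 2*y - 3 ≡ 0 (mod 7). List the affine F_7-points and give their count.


Affine F_7-points: {(0, 6), (1, 0), (1, 5), (2, 2), (2, 6), (5, 5), (6, 1)}; count = 7.

For each of the 49 pairs (x, y) ∈ F_7², evaluate f(x, y) mod 7. Record the zeros.
  x = 0: [0↦4, 1↦6, 2↦1, 3↦5, 4↦6, 5↦6, 6↦0]  zeros at y ∈ {6}
  x = 1: [0↦0, 1↦3, 2↦6, 3↦4, 4↦6, 5↦0, 6↦2]  zeros at y ∈ {0, 5}
  x = 2: [0↦6, 1↦3, 2↦0, 3↦6, 4↦2, 5↦4, 6↦0]  zeros at y ∈ {2, 6}
  x = 3: [0↦6, 1↦4, 2↦2, 3↦2, 4↦6, 5↦2, 6↦6]  zeros at y ∈ ∅
  x = 4: [0↦5, 1↦4, 2↦3, 3↦4, 4↦2, 5↦6, 6↦4]  zeros at y ∈ ∅
  x = 5: [0↦1, 1↦1, 2↦1, 3↦3, 4↦2, 5↦0, 6↦6]  zeros at y ∈ {5}
  x = 6: [0↦6, 1↦0, 2↦1, 3↦4, 4↦4, 5↦3, 6↦3]  zeros at y ∈ {1}
Collecting zeros: affine points = {(0, 6), (1, 0), (1, 5), (2, 2), (2, 6), (5, 5), (6, 1)}.
Total count |C(F_7)_aff| = 7.


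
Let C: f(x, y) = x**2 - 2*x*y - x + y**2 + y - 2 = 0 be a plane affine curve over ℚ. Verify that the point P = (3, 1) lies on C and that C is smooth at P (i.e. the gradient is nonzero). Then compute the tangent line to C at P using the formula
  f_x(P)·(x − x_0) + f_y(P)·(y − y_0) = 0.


Tangent line at P: 3*x - 3*y - 6 = 0.

Step 1: f(3, 1) = 0, so P lies on C.
Step 2: partial derivatives
  f_x(x, y) = 2*x - 2*y - 1, f_y(x, y) = -2*x + 2*y + 1.
  f_x(P) = 3, f_y(P) = -3 (gradient nonzero, so P is smooth).
Step 3: tangent line at P: 3·(x − 3) + -3·(y − 1) = 0.
Expanding: 3*x - 3*y - 6 = 0.


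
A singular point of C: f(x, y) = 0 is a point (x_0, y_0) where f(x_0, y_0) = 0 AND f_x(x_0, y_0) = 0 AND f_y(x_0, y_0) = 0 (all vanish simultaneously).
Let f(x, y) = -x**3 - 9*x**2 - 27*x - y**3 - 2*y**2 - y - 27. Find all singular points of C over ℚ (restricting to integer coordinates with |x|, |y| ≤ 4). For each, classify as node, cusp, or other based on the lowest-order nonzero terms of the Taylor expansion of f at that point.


Singular points: {(-3, -1)}; classification: cusp.

Compute partial derivatives:
  f_x = -3*x**2 - 18*x - 27.
  f_y = -3*y**2 - 4*y - 1.
Scan x_0 ∈ {−4, ..., 4}. For each x_0, f_y(x_0, y) is a polynomial in y; find its integer roots y ∈ {−4, ..., 4}, then test f_x and f at those candidates.
  x = -4: f_y(-4, y) = -3*y**2 - 4*y - 1; vanishes at y ∈ {-1}. (-4, -1): f_x = -3 ≠ 0.
  x = -3: f_y(-3, y) = -3*y**2 - 4*y - 1; vanishes at y ∈ {-1}. (-3, -1): f_x = 0, f = 0 — SINGULAR.
  x = -2: f_y(-2, y) = -3*y**2 - 4*y - 1; vanishes at y ∈ {-1}. (-2, -1): f_x = -3 ≠ 0.
  x = -1: f_y(-1, y) = -3*y**2 - 4*y - 1; vanishes at y ∈ {-1}. (-1, -1): f_x = -12 ≠ 0.
  x = 0: f_y(0, y) = -3*y**2 - 4*y - 1; vanishes at y ∈ {-1}. (0, -1): f_x = -27 ≠ 0.
  x = 1: f_y(1, y) = -3*y**2 - 4*y - 1; vanishes at y ∈ {-1}. (1, -1): f_x = -48 ≠ 0.
  x = 2: f_y(2, y) = -3*y**2 - 4*y - 1; vanishes at y ∈ {-1}. (2, -1): f_x = -75 ≠ 0.
  x = 3: f_y(3, y) = -3*y**2 - 4*y - 1; vanishes at y ∈ {-1}. (3, -1): f_x = -108 ≠ 0.
  x = 4: f_y(4, y) = -3*y**2 - 4*y - 1; vanishes at y ∈ {-1}. (4, -1): f_x = -147 ≠ 0.
Only singular point on the grid: (-3, -1).
Classify: substitute x = -3 + u, y = -1 + v and expand: f = -u**3 - v**3 + v**2.
No constant or linear terms (consistent with a singular point). Quadratic part: v**2. Cubic part: -u**3 - v**3.
The quadratic part v**2 is a perfect square, so there is a single (double) tangent line v = 0, i.e. y = -1. Restricting the cubic part to that line (v = 0) leaves -u**3 ≠ 0, so f is not divisible by v and the branch is v² ≈ u**3 to lowest order — this is a cusp.
Classification: cusp.


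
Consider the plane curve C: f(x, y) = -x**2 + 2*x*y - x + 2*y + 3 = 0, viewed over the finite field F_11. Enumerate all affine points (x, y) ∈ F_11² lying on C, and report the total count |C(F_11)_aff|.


Affine F_11-points: {(0, 4), (1, 8), (2, 6), (3, 8), (4, 5), (5, 5), (6, 2), (7, 4), (8, 2), (9, 6)}; count = 10.

For each of the 121 pairs (x, y) ∈ F_11², evaluate f(x, y) mod 11. Record the zeros.
  x = 0: [0↦3, 1↦5, 2↦7, 3↦9, 4↦0, 5↦2, 6↦4, 7↦6, 8↦8, 9↦10, 10↦1]  zeros at y ∈ {4}
  x = 1: [0↦1, 1↦5, 2↦9, 3↦2, 4↦6, 5↦10, 6↦3, 7↦7, 8↦0, 9↦4, 10↦8]  zeros at y ∈ {8}
  x = 2: [0↦8, 1↦3, 2↦9, 3↦4, 4↦10, 5↦5, 6↦0, 7↦6, 8↦1, 9↦7, 10↦2]  zeros at y ∈ {6}
  x = 3: [0↦2, 1↦10, 2↦7, 3↦4, 4↦1, 5↦9, 6↦6, 7↦3, 8↦0, 9↦8, 10↦5]  zeros at y ∈ {8}
  x = 4: [0↦5, 1↦4, 2↦3, 3↦2, 4↦1, 5↦0, 6↦10, 7↦9, 8↦8, 9↦7, 10↦6]  zeros at y ∈ {5}
  x = 5: [0↦6, 1↦7, 2↦8, 3↦9, 4↦10, 5↦0, 6↦1, 7↦2, 8↦3, 9↦4, 10↦5]  zeros at y ∈ {5}
  x = 6: [0↦5, 1↦8, 2↦0, 3↦3, 4↦6, 5↦9, 6↦1, 7↦4, 8↦7, 9↦10, 10↦2]  zeros at y ∈ {2}
  x = 7: [0↦2, 1↦7, 2↦1, 3↦6, 4↦0, 5↦5, 6↦10, 7↦4, 8↦9, 9↦3, 10↦8]  zeros at y ∈ {4}
  x = 8: [0↦8, 1↦4, 2↦0, 3↦7, 4↦3, 5↦10, 6↦6, 7↦2, 8↦9, 9↦5, 10↦1]  zeros at y ∈ {2}
  x = 9: [0↦1, 1↦10, 2↦8, 3↦6, 4↦4, 5↦2, 6↦0, 7↦9, 8↦7, 9↦5, 10↦3]  zeros at y ∈ {6}
  x = 10: [0↦3, 1↦3, 2↦3, 3↦3, 4↦3, 5↦3, 6↦3, 7↦3, 8↦3, 9↦3, 10↦3]  zeros at y ∈ ∅
Collecting zeros: affine points = {(0, 4), (1, 8), (2, 6), (3, 8), (4, 5), (5, 5), (6, 2), (7, 4), (8, 2), (9, 6)}.
Total count |C(F_11)_aff| = 10.


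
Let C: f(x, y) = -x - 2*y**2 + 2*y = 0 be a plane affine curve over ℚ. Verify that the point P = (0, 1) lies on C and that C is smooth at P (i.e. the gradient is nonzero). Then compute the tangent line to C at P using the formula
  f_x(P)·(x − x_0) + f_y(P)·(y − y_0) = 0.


Tangent line at P: -x - 2*y + 2 = 0.

Step 1: f(0, 1) = 0, so P lies on C.
Step 2: partial derivatives
  f_x(x, y) = -1, f_y(x, y) = 2 - 4*y.
  f_x(P) = -1, f_y(P) = -2 (gradient nonzero, so P is smooth).
Step 3: tangent line at P: -1·(x − 0) + -2·(y − 1) = 0.
Expanding: -x - 2*y + 2 = 0.


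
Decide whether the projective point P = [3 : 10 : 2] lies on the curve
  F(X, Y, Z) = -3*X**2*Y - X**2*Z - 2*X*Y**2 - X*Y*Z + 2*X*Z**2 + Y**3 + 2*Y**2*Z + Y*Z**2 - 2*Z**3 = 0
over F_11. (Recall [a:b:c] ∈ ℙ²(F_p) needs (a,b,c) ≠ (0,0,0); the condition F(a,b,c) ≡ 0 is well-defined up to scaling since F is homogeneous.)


F(3,10,2) ≡ 5 (mod 11); P is NOT on the curve.

Evaluate F(3, 10, 2) term-by-term (mod 11).
  -3*X**2*Y ↦ -3·9·10·1 = -270
  -X**2*Z ↦ -1·9·1·2 = -18
  -2*X*Y**2 ↦ -2·3·100·1 = -600
  -X*Y*Z ↦ -1·3·10·2 = -60
  2*X*Z**2 ↦ 2·3·1·4 = 24
  Y**3 ↦ 1·1·1000·1 = 1000
  2*Y**2*Z ↦ 2·1·100·2 = 400
  Y*Z**2 ↦ 1·1·10·4 = 40
  -2*Z**3 ↦ -2·1·1·8 = -16
Sum: F(3, 10, 2) = (-270) + (-18) + (-600) + (-60) + (24) + (1000) + (400) + (40) + (-16) = 500.
Reducing mod 11: 500 ≡ 5 (mod 11).
Since F(a, b, c) ≡ 5 ≠ 0 (mod 11), P does NOT lie on the curve.


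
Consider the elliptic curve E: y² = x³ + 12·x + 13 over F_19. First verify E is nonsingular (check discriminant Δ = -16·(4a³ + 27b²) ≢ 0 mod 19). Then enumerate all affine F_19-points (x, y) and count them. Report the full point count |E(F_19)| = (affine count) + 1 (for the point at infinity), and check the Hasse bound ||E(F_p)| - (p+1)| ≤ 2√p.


Affine points = {(1, 8), (1, 11), (2, 8), (2, 11), (3, 0), (4, 7), (4, 12), (6, 4), (6, 15), (12, 2), (12, 17), (16, 8), (16, 11), (17, 0), (18, 0)}; affine count = 15; |E(F_19)| = 16.

Discriminant check: Δ ∝ 4a³ + 27b² = 4·12³ + 27·13² = 4·1728 + 27·169 ≡ 18 (mod 19). Nonzero ⇒ E is nonsingular.
For each x ∈ F_19, compute rhs = x³ + 12·x + 13 mod 19, then count y ∈ F_19 with y² ≡ rhs.
  x = 0: rhs = 13, matching y values: none (0 points).
  x = 1: rhs = 7, matching y values: 8, 11 (2 points).
  x = 2: rhs = 7, matching y values: 8, 11 (2 points).
  x = 3: rhs = 0, matching y values: 0 (1 points).
  x = 4: rhs = 11, matching y values: 7, 12 (2 points).
  x = 5: rhs = 8, matching y values: none (0 points).
  x = 6: rhs = 16, matching y values: 4, 15 (2 points).
  x = 7: rhs = 3, matching y values: none (0 points).
  x = 8: rhs = 13, matching y values: none (0 points).
  x = 9: rhs = 14, matching y values: none (0 points).
  x = 10: rhs = 12, matching y values: none (0 points).
  x = 11: rhs = 13, matching y values: none (0 points).
  x = 12: rhs = 4, matching y values: 2, 17 (2 points).
  x = 13: rhs = 10, matching y values: none (0 points).
  x = 14: rhs = 18, matching y values: none (0 points).
  x = 15: rhs = 15, matching y values: none (0 points).
  x = 16: rhs = 7, matching y values: 8, 11 (2 points).
  x = 17: rhs = 0, matching y values: 0 (1 points).
  x = 18: rhs = 0, matching y values: 0 (1 points).
Total affine count: 15.
Full point count |E(F_19)| = 15 + 1 = 16.
Hasse bound: |16 − (19+1)| = |-4| = 4 ≤ 2√19 ≈ 8.7178 ✓.


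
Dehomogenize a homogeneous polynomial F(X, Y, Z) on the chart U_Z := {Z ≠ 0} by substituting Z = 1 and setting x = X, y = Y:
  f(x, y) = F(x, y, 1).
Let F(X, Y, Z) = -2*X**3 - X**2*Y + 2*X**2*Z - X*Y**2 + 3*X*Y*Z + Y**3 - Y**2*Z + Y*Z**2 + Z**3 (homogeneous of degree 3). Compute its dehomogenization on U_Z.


f(x, y) = -2*x**3 - x**2*y + 2*x**2 - x*y**2 + 3*x*y + y**3 - y**2 + y + 1

On U_Z we set Z = 1. Each monomial c·X^i·Y^j·Z^k in F becomes c·x^i·y^j·1^k = c·x^i·y^j.
Substituting Z = 1: F(X, Y, 1) = -2*x**3 - x**2*y + 2*x**2 - x*y**2 + 3*x*y + y**3 - y**2 + y + 1.
Note: deg(f) ≤ deg(F) = 3; strict inequality happens when F is divisible by Z (lost terms).


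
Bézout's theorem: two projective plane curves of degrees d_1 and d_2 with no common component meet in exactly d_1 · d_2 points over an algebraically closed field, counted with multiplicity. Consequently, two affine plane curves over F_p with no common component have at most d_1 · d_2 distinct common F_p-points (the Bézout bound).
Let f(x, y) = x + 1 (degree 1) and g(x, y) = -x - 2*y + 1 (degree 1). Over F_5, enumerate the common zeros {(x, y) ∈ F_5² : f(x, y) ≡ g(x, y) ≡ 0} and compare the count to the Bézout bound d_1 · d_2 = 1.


Common zeros: {(4, 1)}; count = 1; Bézout bound = 1.

deg(f) = 1, deg(g) = 1, so Bézout bound = 1.
Scan x ∈ F_5. For each x, list the y ∈ F_5 with f(x, y) ≡ 0 and those with g(x, y) ≡ 0 (mod 5); the common zeros in that column are the intersection.
  x = 0: f ≡ 0 at y ∈ ∅; g ≡ 0 at y ∈ {3}; common: ∅.
  x = 1: f ≡ 0 at y ∈ ∅; g ≡ 0 at y ∈ {0}; common: ∅.
  x = 2: f ≡ 0 at y ∈ ∅; g ≡ 0 at y ∈ {2}; common: ∅.
  x = 3: f ≡ 0 at y ∈ ∅; g ≡ 0 at y ∈ {4}; common: ∅.
  x = 4: f ≡ 0 at y ∈ {0, 1, 2, 3, 4}; g ≡ 0 at y ∈ {1}; common: {1}.
Collecting: common zeros = {(4, 1)}, so the count is 1.
Comparison with the Bézout bound: 1 ≤ 1 = deg(f)·deg(g), as expected for curves with no common component (the bound is attained).


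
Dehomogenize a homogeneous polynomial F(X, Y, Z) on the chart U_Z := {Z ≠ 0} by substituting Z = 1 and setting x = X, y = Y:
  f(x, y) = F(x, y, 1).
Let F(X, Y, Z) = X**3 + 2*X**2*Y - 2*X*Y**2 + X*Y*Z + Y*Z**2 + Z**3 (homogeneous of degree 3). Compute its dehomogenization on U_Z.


f(x, y) = x**3 + 2*x**2*y - 2*x*y**2 + x*y + y + 1

On U_Z we set Z = 1. Each monomial c·X^i·Y^j·Z^k in F becomes c·x^i·y^j·1^k = c·x^i·y^j.
Substituting Z = 1: F(X, Y, 1) = x**3 + 2*x**2*y - 2*x*y**2 + x*y + y + 1.
Note: deg(f) ≤ deg(F) = 3; strict inequality happens when F is divisible by Z (lost terms).


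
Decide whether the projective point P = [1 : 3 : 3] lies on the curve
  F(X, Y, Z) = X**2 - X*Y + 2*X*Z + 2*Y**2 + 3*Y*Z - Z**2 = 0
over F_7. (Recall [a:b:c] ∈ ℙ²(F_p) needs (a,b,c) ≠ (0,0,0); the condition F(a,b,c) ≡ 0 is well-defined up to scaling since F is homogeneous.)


F(1,3,3) ≡ 5 (mod 7); P is NOT on the curve.

Evaluate F(1, 3, 3) term-by-term (mod 7).
  X**2 ↦ 1·1·1·1 = 1
  -X*Y ↦ -1·1·3·1 = -3
  2*X*Z ↦ 2·1·1·3 = 6
  2*Y**2 ↦ 2·1·9·1 = 18
  3*Y*Z ↦ 3·1·3·3 = 27
  -Z**2 ↦ -1·1·1·9 = -9
Sum: F(1, 3, 3) = (1) + (-3) + (6) + (18) + (27) + (-9) = 40.
Reducing mod 7: 40 ≡ 5 (mod 7).
Since F(a, b, c) ≡ 5 ≠ 0 (mod 7), P does NOT lie on the curve.


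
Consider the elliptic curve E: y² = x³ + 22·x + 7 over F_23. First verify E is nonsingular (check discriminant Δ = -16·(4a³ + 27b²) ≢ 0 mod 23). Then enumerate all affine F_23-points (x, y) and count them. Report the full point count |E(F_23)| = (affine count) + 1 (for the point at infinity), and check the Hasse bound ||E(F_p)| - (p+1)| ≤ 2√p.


Affine points = {(2, 6), (2, 17), (3, 10), (3, 13), (5, 9), (5, 14), (10, 10), (10, 13), (11, 4), (11, 19), (13, 11), (13, 12), (14, 0), (15, 3), (15, 20), (16, 4), (16, 19), (17, 2), (17, 21), (18, 5), (18, 18), (19, 4), (19, 19), (20, 11), (20, 12), (21, 1), (21, 22)}; affine count = 27; |E(F_23)| = 28.

Discriminant check: Δ ∝ 4a³ + 27b² = 4·22³ + 27·7² = 4·10648 + 27·49 ≡ 8 (mod 23). Nonzero ⇒ E is nonsingular.
For each x ∈ F_23, compute rhs = x³ + 22·x + 7 mod 23, then count y ∈ F_23 with y² ≡ rhs.
  x = 0: rhs = 7, matching y values: none (0 points).
  x = 1: rhs = 7, matching y values: none (0 points).
  x = 2: rhs = 13, matching y values: 6, 17 (2 points).
  x = 3: rhs = 8, matching y values: 10, 13 (2 points).
  x = 4: rhs = 21, matching y values: none (0 points).
  x = 5: rhs = 12, matching y values: 9, 14 (2 points).
  x = 6: rhs = 10, matching y values: none (0 points).
  x = 7: rhs = 21, matching y values: none (0 points).
  x = 8: rhs = 5, matching y values: none (0 points).
  x = 9: rhs = 14, matching y values: none (0 points).
  x = 10: rhs = 8, matching y values: 10, 13 (2 points).
  x = 11: rhs = 16, matching y values: 4, 19 (2 points).
  x = 12: rhs = 21, matching y values: none (0 points).
  x = 13: rhs = 6, matching y values: 11, 12 (2 points).
  x = 14: rhs = 0, matching y values: 0 (1 points).
  x = 15: rhs = 9, matching y values: 3, 20 (2 points).
  x = 16: rhs = 16, matching y values: 4, 19 (2 points).
  x = 17: rhs = 4, matching y values: 2, 21 (2 points).
  x = 18: rhs = 2, matching y values: 5, 18 (2 points).
  x = 19: rhs = 16, matching y values: 4, 19 (2 points).
  x = 20: rhs = 6, matching y values: 11, 12 (2 points).
  x = 21: rhs = 1, matching y values: 1, 22 (2 points).
  x = 22: rhs = 7, matching y values: none (0 points).
Total affine count: 27.
Full point count |E(F_23)| = 27 + 1 = 28.
Hasse bound: |28 − (23+1)| = |4| = 4 ≤ 2√23 ≈ 9.5917 ✓.


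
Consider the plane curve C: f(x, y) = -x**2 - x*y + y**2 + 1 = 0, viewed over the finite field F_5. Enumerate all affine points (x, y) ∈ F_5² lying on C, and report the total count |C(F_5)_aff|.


Affine F_5-points: {(0, 2), (0, 3), (1, 0), (1, 1), (2, 3), (2, 4), (3, 1), (3, 2), (4, 0), (4, 4)}; count = 10.

For each of the 25 pairs (x, y) ∈ F_5², evaluate f(x, y) mod 5. Record the zeros.
  x = 0: [0↦1, 1↦2, 2↦0, 3↦0, 4↦2]  zeros at y ∈ {2, 3}
  x = 1: [0↦0, 1↦0, 2↦2, 3↦1, 4↦2]  zeros at y ∈ {0, 1}
  x = 2: [0↦2, 1↦1, 2↦2, 3↦0, 4↦0]  zeros at y ∈ {3, 4}
  x = 3: [0↦2, 1↦0, 2↦0, 3↦2, 4↦1]  zeros at y ∈ {1, 2}
  x = 4: [0↦0, 1↦2, 2↦1, 3↦2, 4↦0]  zeros at y ∈ {0, 4}
Collecting zeros: affine points = {(0, 2), (0, 3), (1, 0), (1, 1), (2, 3), (2, 4), (3, 1), (3, 2), (4, 0), (4, 4)}.
Total count |C(F_5)_aff| = 10.
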